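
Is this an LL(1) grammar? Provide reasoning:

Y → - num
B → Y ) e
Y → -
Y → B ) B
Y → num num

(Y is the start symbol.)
Relevant sets:
  FIRST(B) = { '-', 'num' }

For Y:
  PREDICT(Y → '-' num) = { '-' }
  PREDICT(Y → '-') = { '-' }
  PREDICT(Y → B ')' B) = { '-', 'num' }
  PREDICT(Y → num num) = { 'num' }
B has a single production, so nothing to check there.

Conflict found: Predict set conflict for Y: { '-' }
The grammar is NOT LL(1).

Answer: No. Predict set conflict for Y: { '-' }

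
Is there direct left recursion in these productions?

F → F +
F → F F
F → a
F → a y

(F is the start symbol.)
Direct left recursion occurs when N → N α for some non-terminal N (the right-hand side begins with the left-hand side itself).

F → F +: LEFT RECURSIVE (starts with F)
F → F F: LEFT RECURSIVE (starts with F)
F → a: starts with a
F → a y: starts with a

The grammar has direct left recursion on: F.

Answer: Yes, F is left-recursive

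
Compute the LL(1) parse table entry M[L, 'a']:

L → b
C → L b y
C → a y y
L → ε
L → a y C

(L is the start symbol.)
L → a y C

To find M[L, 'a'], we find productions for L where 'a' is in the predict set (PREDICT(N → α) = (FIRST(α) \ {ε}) ∪ (FOLLOW(N) if α ⇒* ε)).

Relevant sets:
  FOLLOW(L) = { $, 'b' }

L → b: PREDICT = { 'b' }
L → ε: PREDICT = { $, 'b' }
L → a y C: PREDICT = { 'a' }
  'a' is in predict set, so this production goes in M[L, 'a']

M[L, 'a'] = L → a y C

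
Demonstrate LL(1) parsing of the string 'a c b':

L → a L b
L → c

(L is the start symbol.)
LL(1) parsing maintains a stack (initially the start symbol over $) and the input. At each step: if the stack top is a terminal, match it against the current input token; if it is a non-terminal N, replace it with the RHS of M[N, lookahead] (the unique production whose predict set contains the lookahead).

Stack is shown with the top on the left.

Stack    Input    Action
------------------------
L $      a c b $  output L → a L b
a L b $  a c b $  match 'a'
L b $    c b $    output L → c
c b $    c b $    match 'c'
b $      b $      match 'b'
$        $        accept

The string is accepted.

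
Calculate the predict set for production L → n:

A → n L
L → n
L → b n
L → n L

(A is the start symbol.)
PREDICT(L → n) = (FIRST(RHS) \ {ε}) ∪ (FOLLOW(L) if ε ∈ FIRST(RHS), i.e. RHS ⇒* ε)
FIRST(n) = { 'n' }
ε ∉ FIRST(n), so FOLLOW(L) is not added.
PREDICT(L → n) = { 'n' }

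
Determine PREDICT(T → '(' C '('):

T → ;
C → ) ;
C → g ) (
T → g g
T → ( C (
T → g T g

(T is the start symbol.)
{ '(' }

PREDICT(T → '(' C '(') = (FIRST(RHS) \ {ε}) ∪ (FOLLOW(T) if ε ∈ FIRST(RHS), i.e. RHS ⇒* ε)
FIRST('(' C '(') = { '(' }
ε ∉ FIRST('(' C '('), so FOLLOW(T) is not added.
PREDICT(T → '(' C '(') = { '(' }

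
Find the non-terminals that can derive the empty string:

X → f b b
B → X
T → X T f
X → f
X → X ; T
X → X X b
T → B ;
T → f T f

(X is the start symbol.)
None

A non-terminal is nullable if it can derive ε (the empty string): either it has an ε-production, or it has a production whose right-hand side consists entirely of nullable non-terminals.

There are no ε-productions, so no non-terminal can derive ε.
No non-terminals are nullable.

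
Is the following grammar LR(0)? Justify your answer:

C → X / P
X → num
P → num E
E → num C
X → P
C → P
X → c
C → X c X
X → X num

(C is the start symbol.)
No. Reduce-reduce conflict: [C → P .] and [X → P .]

Augment with C' → C and build the canonical LR(0) collection (I0 = CLOSURE({[C' → . C]}), then GOTO on every symbol after a dot until no new states appear). It has 16 states:
  I0: { [C → . P], [C → . X / P], [C → . X c X], [C' → . C], [P → . num E], [X → . P], [X → . X num], [X → . c], [X → . num] }  — shift
  I1: { [C' → C .] }  — accept
  I2: { [C → P .], [X → P .] }  — 2 reduces
  I3: { [C → X . / P], [C → X . c X], [X → X . num] }  — shift
  I4: { [X → c .] }  — reduce
  I5: { [E → . num C], [P → num . E], [X → num .] }  — shift, reduce
  I6: { [P → num E .] }  — reduce
  I7: { [C → . P], [C → . X / P], [C → . X c X], [E → num . C], [P → . num E], [X → . P], [X → . X num], [X → . c], [X → . num] }  — shift
  I8: { [E → num C .] }  — reduce
  I9: { [C → X / . P], [P → . num E] }  — shift
  I10: { [C → X c . X], [P → . num E], [X → . P], [X → . X num], [X → . c], [X → . num] }  — shift
  I11: { [X → X num .] }  — reduce
  I12: { [X → P .] }  — reduce
  I13: { [C → X c X .], [X → X . num] }  — shift, reduce
  I14: { [C → X / P .] }  — reduce
  I15: { [E → . num C], [P → num . E] }  — shift

Conflict in state I2:
  Reduce-reduce conflict: [C → P .] and [X → P .]
So the grammar is NOT LR(0).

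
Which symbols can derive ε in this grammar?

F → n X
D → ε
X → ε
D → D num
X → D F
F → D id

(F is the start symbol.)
ε-productions: D → ε, X → ε
So D, X are immediately nullable.
No further non-terminal can be added: every production for the remaining non-terminals contains a terminal or a non-nullable non-terminal.
Nullable = { 'D', 'X' }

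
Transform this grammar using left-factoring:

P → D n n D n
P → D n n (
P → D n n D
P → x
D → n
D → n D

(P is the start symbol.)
Left-factoring transforms A → αβ₁ | αβ₂ into A → αA' and A' → β₁ | β₂
(α is the longest common prefix among the alternatives). Repeat until
no nonterminal has two alternatives with a common prefix.

Round 1: P has alternatives sharing prefix 'D n n'. Introduce P': P → D n n P'
  Add: P' → D n
  Add: P' → (
  Add: P' → D

Round 2: P' has alternatives sharing prefix 'D'. Introduce P'': P' → D P''
  Add: P'' → n
  Add: P'' → ε

Round 3: D has alternatives sharing prefix 'n'. Introduce D': D → n D'
  Add: D' → ε
  Add: D' → D

No remaining common prefixes — done.

Resulting grammar:
P → D n n P'
P' → D P''
P'' → n
P'' → ε
P' → (
P → x
D → n D'
D' → ε
D' → D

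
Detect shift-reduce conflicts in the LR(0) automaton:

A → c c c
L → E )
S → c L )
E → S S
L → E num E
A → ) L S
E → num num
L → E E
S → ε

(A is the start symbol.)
Yes — I1: [S → .] vs [E → . num num]; I6: [S → .] vs [E → . num num]; I7: [S → .] vs [S → . c L )]; I8: [S → .] vs [S → . c L )]; I9: [S → .] vs [E → . num num]; I18: [S → .] vs [E → . num num]; I20: [E → num num .] vs [E → num . num]

A shift-reduce conflict occurs when an LR(0) state has both:
  - a complete (reduce) item [A → α .] (dot at the end), and
  - a shift item [B → β . c γ] (dot before a terminal).

Augment with A' → A and build the canonical LR(0) collection (I0 = CLOSURE({[A' → . A]}), then GOTO on every symbol after a dot until no new states appear). It has 21 states:
  I0: { [A → . ) L S], [A → . c c c], [A' → . A] }  — shift
  I1: { [A → ) . L S], [E → . S S], [E → . num num], [L → . E )], [L → . E E], [L → . E num E], [S → . c L )], [S → .] }  — shift, reduce
  I2: { [A' → A .] }  — accept
  I3: { [A → c . c c] }  — shift
  I4: { [A → c c . c] }  — shift
  I5: { [A → c c c .] }  — reduce
  I6: { [E → . S S], [E → . num num], [L → E . )], [L → E . E], [L → E . num E], [S → . c L )], [S → .] }  — shift, reduce
  I7: { [A → ) L . S], [S → . c L )], [S → .] }  — shift, reduce
  I8: { [E → S . S], [S → . c L )], [S → .] }  — shift, reduce
  I9: { [E → . S S], [E → . num num], [L → . E )], [L → . E E], [L → . E num E], [S → . c L )], [S → .], [S → c . L )] }  — shift, reduce
  I10: { [E → num . num] }  — shift
  I11: { [E → num num .] }  — reduce
  I12: { [S → c L . )] }  — shift
  I13: { [S → c L ) .] }  — reduce
  I14: { [E → S S .] }  — reduce
  I15: { [A → ) L S .] }  — reduce
  I16: { [L → E ) .] }  — reduce
  I17: { [L → E E .] }  — reduce
  I18: { [E → . S S], [E → . num num], [E → num . num], [L → E num . E], [S → . c L )], [S → .] }  — shift, reduce
  I19: { [L → E num E .] }  — reduce
  I20: { [E → num . num], [E → num num .] }  — shift, reduce

I1 contains reduce item [S → .] and shift items [E → . num num], [S → . c L )] — shift-reduce conflict.
I6 contains reduce item [S → .] and shift items [E → . num num], [L → E . )], [L → E . num E], [S → . c L )] — shift-reduce conflict.
I7 contains reduce item [S → .] and shift item [S → . c L )] — shift-reduce conflict.
I8 contains reduce item [S → .] and shift item [S → . c L )] — shift-reduce conflict.
I9 contains reduce item [S → .] and shift items [E → . num num], [S → . c L )] — shift-reduce conflict.
I18 contains reduce item [S → .] and shift items [E → . num num], [E → num . num], [S → . c L )] — shift-reduce conflict.
I20 contains reduce item [E → num num .] and shift item [E → num . num] — shift-reduce conflict.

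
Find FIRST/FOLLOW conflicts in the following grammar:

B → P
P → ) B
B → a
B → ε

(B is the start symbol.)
A FIRST/FOLLOW conflict occurs when a non-terminal N has a nullable alternative N → β (β ⇒* ε) and another alternative N → α with FIRST(α) ∩ FOLLOW(N) ≠ ∅: on such a lookahead the parser cannot decide between expanding α and letting N vanish via β.

Nullable non-terminals: B.
FIRST sets used below: FIRST(P) = { ')' }

B: nullable alternative(s) B → ε; FOLLOW(B) = { $ }
  B → P: FIRST \ {ε} = { ')' } — disjoint from FOLLOW(B)
  B → a: FIRST \ {ε} = { 'a' } — disjoint from FOLLOW(B)
  B → ε: FIRST \ {ε} = { } — this is the only nullable alternative, skip

P has no nullable alternative, so no FIRST/FOLLOW check is needed there.

No FIRST/FOLLOW conflicts found.

Answer: No FIRST/FOLLOW conflicts.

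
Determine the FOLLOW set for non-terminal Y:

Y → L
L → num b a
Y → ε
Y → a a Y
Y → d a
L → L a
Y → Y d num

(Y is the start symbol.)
To compute FOLLOW(Y), find every occurrence of Y on a right-hand side N → α Y β: add FIRST(β) \ {ε}, and if β is empty or nullable also add FOLLOW(N). Iterate to a fixed point.

Y is the start symbol, so $ ∈ FOLLOW(Y).
In Y → a a Y: Y is at the end; this adds FOLLOW(Y) to itself — nothing new
In Y → Y d num: Y is followed by d num, add FIRST(d num) \ {ε} = { 'd' }

Taking the union: FOLLOW(Y) = { $, 'd' }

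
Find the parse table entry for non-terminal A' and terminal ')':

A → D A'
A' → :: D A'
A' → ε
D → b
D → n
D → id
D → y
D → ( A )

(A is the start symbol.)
To find M[A', ')'], we find productions for A' where ')' is in the predict set (PREDICT(N → α) = (FIRST(α) \ {ε}) ∪ (FOLLOW(N) if α ⇒* ε)).

Relevant sets:
  FOLLOW(A') = { $, ')' }

A' → :: D A': PREDICT = { '::' }
A' → ε: PREDICT = { $, ')' }
  ')' is in predict set, so this production goes in M[A', ')']

M[A', ')'] = A' → ε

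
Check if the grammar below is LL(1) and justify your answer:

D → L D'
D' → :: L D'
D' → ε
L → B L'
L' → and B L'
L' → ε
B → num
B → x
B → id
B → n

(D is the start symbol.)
A grammar is LL(1) if for each non-terminal N with multiple productions, the predict sets of those productions are pairwise disjoint, where PREDICT(N → α) = (FIRST(α) \ {ε}) ∪ (FOLLOW(N) if α ⇒* ε).

Relevant sets:
  FOLLOW(D') = { $ }
  FOLLOW(L') = { $, '::' }

For D':
  PREDICT(D' → :: L D') = { '::' }
  PREDICT(D' → ε) = { $ }
For L':
  PREDICT(L' → and B L') = { 'and' }
  PREDICT(L' → ε) = { $, '::' }
For B:
  PREDICT(B → num) = { 'num' }
  PREDICT(B → x) = { 'x' }
  PREDICT(B → id) = { 'id' }
  PREDICT(B → n) = { 'n' }
D, L have a single production, so nothing to check there.

All predict sets are disjoint. The grammar IS LL(1).

Answer: Yes, the grammar is LL(1).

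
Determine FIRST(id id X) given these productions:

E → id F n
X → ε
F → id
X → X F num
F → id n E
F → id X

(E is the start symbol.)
To compute FIRST(id id X), process the symbols left to right:
Symbol id is a terminal. Add 'id' and stop.
FIRST(id id X) = { 'id' }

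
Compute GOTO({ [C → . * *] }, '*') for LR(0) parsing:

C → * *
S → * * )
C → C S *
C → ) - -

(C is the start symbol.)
{ [C → * . *] }

GOTO(I, '*') = CLOSURE({ [A → αX.β] : [A → α.Xβ] ∈ I, X = '*' })

Items with dot before '*', with the dot advanced:
  [C → . * *] → [C → * . *]
Closure adds nothing (no advanced item has the dot before a non-terminal).

GOTO = { [C → * . *] }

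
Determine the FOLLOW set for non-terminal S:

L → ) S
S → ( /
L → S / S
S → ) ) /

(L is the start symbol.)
In L → ) S: S is at the end, add FOLLOW(L)
In L → S / S: S is followed by '/' S, add FIRST('/' S) \ {ε} = { '/' }
In L → S / S: S is at the end, add FOLLOW(L)

The FOLLOW sets referred to above (computed the same way, to a fixed point):
  FOLLOW(L) = { $ }

Taking the union: FOLLOW(S) = { $, '/' }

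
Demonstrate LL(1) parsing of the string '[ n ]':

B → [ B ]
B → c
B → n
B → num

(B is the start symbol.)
LL(1) parsing maintains a stack (initially the start symbol over $) and the input. At each step: if the stack top is a terminal, match it against the current input token; if it is a non-terminal N, replace it with the RHS of M[N, lookahead] (the unique production whose predict set contains the lookahead).

Stack is shown with the top on the left.

Stack    Input    Action
------------------------
B $      [ n ] $  output B → [ B ]
[ B ] $  [ n ] $  match '['
B ] $    n ] $    output B → n
n ] $    n ] $    match 'n'
] $      ] $      match ']'
$        $        accept

The string is accepted.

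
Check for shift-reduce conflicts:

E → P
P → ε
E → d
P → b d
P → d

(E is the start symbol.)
Augment with E' → E and build the canonical LR(0) collection (I0 = CLOSURE({[E' → . E]}), then GOTO on every symbol after a dot until no new states appear). It has 6 states:
  I0: { [E → . P], [E → . d], [E' → . E], [P → . b d], [P → . d], [P → .] }  — shift, reduce
  I1: { [E' → E .] }  — accept
  I2: { [E → P .] }  — reduce
  I3: { [P → b . d] }  — shift
  I4: { [E → d .], [P → d .] }  — 2 reduces
  I5: { [P → b d .] }  — reduce

I0 contains reduce item [P → .] and shift items [E → . d], [P → . b d], [P → . d] — shift-reduce conflict.

Answer: Yes — I0: [P → .] vs [E → . d]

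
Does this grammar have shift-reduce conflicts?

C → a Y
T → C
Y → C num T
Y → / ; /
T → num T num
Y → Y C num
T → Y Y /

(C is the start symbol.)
Yes — I5: [C → a Y .] vs [C → . a Y]; I9: [T → C .] vs [Y → C . num T]; I18: [Y → Y C num .] vs [C → . a Y]

Augment with C' → C and build the canonical LR(0) collection (I0 = CLOSURE({[C' → . C]}), then GOTO on every symbol after a dot until no new states appear). It has 21 states:
  I0: { [C → . a Y], [C' → . C] }  — shift
  I1: { [C' → C .] }  — accept
  I2: { [C → . a Y], [C → a . Y], [Y → . / ; /], [Y → . C num T], [Y → . Y C num] }  — shift
  I3: { [Y → / . ; /] }  — shift
  I4: { [Y → C . num T] }  — shift
  I5: { [C → . a Y], [C → a Y .], [Y → Y . C num] }  — shift, reduce
  I6: { [Y → Y C . num] }  — shift
  I7: { [Y → Y C num .] }  — reduce
  I8: { [C → . a Y], [T → . C], [T → . Y Y /], [T → . num T num], [Y → . / ; /], [Y → . C num T], [Y → . Y C num], [Y → C num . T] }  — shift
  I9: { [T → C .], [Y → C . num T] }  — shift, reduce
  I10: { [Y → C num T .] }  — reduce
  I11: { [C → . a Y], [T → Y . Y /], [Y → . / ; /], [Y → . C num T], [Y → . Y C num], [Y → Y . C num] }  — shift
  I12: { [C → . a Y], [T → . C], [T → . Y Y /], [T → . num T num], [T → num . T num], [Y → . / ; /], [Y → . C num T], [Y → . Y C num] }  — shift
  I13: { [T → num T . num] }  — shift
  I14: { [T → num T num .] }  — reduce
  I15: { [Y → C . num T], [Y → Y C . num] }  — shift
  I16: { [C → . a Y], [T → Y Y . /], [Y → Y . C num] }  — shift
  I17: { [T → Y Y / .] }  — reduce
  I18: { [C → . a Y], [T → . C], [T → . Y Y /], [T → . num T num], [Y → . / ; /], [Y → . C num T], [Y → . Y C num], [Y → C num . T], [Y → Y C num .] }  — shift, reduce
  I19: { [Y → / ; . /] }  — shift
  I20: { [Y → / ; / .] }  — reduce

I5 contains reduce item [C → a Y .] and shift item [C → . a Y] — shift-reduce conflict.
I9 contains reduce item [T → C .] and shift item [Y → C . num T] — shift-reduce conflict.
I18 contains reduce item [Y → Y C num .] and shift items [C → . a Y], [T → . num T num], [Y → . / ; /] — shift-reduce conflict.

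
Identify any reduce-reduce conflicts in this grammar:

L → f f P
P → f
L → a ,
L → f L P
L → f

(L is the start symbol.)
Augment with L' → L and build the canonical LR(0) collection (I0 = CLOSURE({[L' → . L]}), then GOTO on every symbol after a dot until no new states appear). It has 11 states:
  I0: { [L → . a ,], [L → . f L P], [L → . f f P], [L → . f], [L' → . L] }  — shift
  I1: { [L' → L .] }  — accept
  I2: { [L → a . ,] }  — shift
  I3: { [L → . a ,], [L → . f L P], [L → . f f P], [L → . f], [L → f . L P], [L → f . f P], [L → f .] }  — shift, reduce
  I4: { [L → f L . P], [P → . f] }  — shift
  I5: { [L → . a ,], [L → . f L P], [L → . f f P], [L → . f], [L → f . L P], [L → f . f P], [L → f .], [L → f f . P], [P → . f] }  — shift, reduce
  I6: { [L → f f P .] }  — reduce
  I7: { [L → . a ,], [L → . f L P], [L → . f f P], [L → . f], [L → f . L P], [L → f . f P], [L → f .], [L → f f . P], [P → . f], [P → f .] }  — shift, 2 reduces
  I8: { [L → f L P .] }  — reduce
  I9: { [P → f .] }  — reduce
  I10: { [L → a , .] }  — reduce

I7 contains complete items [L → f .], [P → f .] — reduce-reduce conflict.

Answer: Yes — I7: [L → f .] vs [P → f .]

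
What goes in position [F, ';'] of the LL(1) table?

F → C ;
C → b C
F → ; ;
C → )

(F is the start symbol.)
F → ; ;

To find M[F, ';'], we find productions for F where ';' is in the predict set (PREDICT(N → α) = (FIRST(α) \ {ε}) ∪ (FOLLOW(N) if α ⇒* ε)).

Relevant sets:
  FIRST(C) = { ')', 'b' }

F → C ;: PREDICT = { ')', 'b' }
F → ; ;: PREDICT = { ';' }
  ';' is in predict set, so this production goes in M[F, ';']

M[F, ';'] = F → ; ;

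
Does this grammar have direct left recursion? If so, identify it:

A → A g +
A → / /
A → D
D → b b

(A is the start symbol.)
Yes, A is left-recursive

Direct left recursion occurs when N → N α for some non-terminal N (the right-hand side begins with the left-hand side itself).

A → A g +: LEFT RECURSIVE (starts with A)
A → / /: starts with '/'
A → D: starts with D
D → b b: starts with b

The grammar has direct left recursion on: A.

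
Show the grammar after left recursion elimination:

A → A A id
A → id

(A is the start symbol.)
A → id A'
A' → A id A'
A' → ε

A is directly left-recursive. The standard transformation for
  A → A α₁ | ... | A α_m | β₁ | ... | β_n
is
  A  → β₁ A' | ... | β_n A'
  A' → α₁ A' | ... | α_m A' | ε

A → id becomes A → id A'
A → A A id becomes A' → A id A'
Add A' → ε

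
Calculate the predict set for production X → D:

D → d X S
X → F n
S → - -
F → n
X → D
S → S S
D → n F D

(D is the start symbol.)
PREDICT(X → D) = (FIRST(RHS) \ {ε}) ∪ (FOLLOW(X) if ε ∈ FIRST(RHS), i.e. RHS ⇒* ε)
FIRST(D) = { 'd', 'n' }
FIRST(D) = { 'd', 'n' }
ε ∉ FIRST(D), so FOLLOW(X) is not added.
PREDICT(X → D) = { 'd', 'n' }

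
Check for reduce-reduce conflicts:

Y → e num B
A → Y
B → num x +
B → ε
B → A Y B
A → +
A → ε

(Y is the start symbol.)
A reduce-reduce conflict occurs when an LR(0) state has two complete items [A → α .] and [B → β .] — both call for a reduction, and with no lookahead the parser cannot choose between them.

Augment with Y' → Y and build the canonical LR(0) collection (I0 = CLOSURE({[Y' → . Y]}), then GOTO on every symbol after a dot until no new states appear). It has 13 states:
  I0: { [Y → . e num B], [Y' → . Y] }  — shift
  I1: { [Y' → Y .] }  — accept
  I2: { [Y → e . num B] }  — shift
  I3: { [A → . +], [A → . Y], [A → .], [B → . A Y B], [B → . num x +], [B → .], [Y → . e num B], [Y → e num . B] }  — shift, 2 reduces
  I4: { [A → + .] }  — reduce
  I5: { [B → A . Y B], [Y → . e num B] }  — shift
  I6: { [Y → e num B .] }  — reduce
  I7: { [A → Y .] }  — reduce
  I8: { [B → num . x +] }  — shift
  I9: { [B → num x . +] }  — shift
  I10: { [B → num x + .] }  — reduce
  I11: { [A → . +], [A → . Y], [A → .], [B → . A Y B], [B → . num x +], [B → .], [B → A Y . B], [Y → . e num B] }  — shift, 2 reduces
  I12: { [B → A Y B .] }  — reduce

I3 contains complete items [A → .], [B → .] — reduce-reduce conflict.
I11 contains complete items [A → .], [B → .] — reduce-reduce conflict.

Answer: Yes — I3: [A → .] vs [B → .]; I11: [A → .] vs [B → .]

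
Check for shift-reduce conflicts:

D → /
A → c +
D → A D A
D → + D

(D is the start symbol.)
No shift-reduce conflicts

Augment with D' → D and build the canonical LR(0) collection (I0 = CLOSURE({[D' → . D]}), then GOTO on every symbol after a dot until no new states appear). It has 10 states:
  I0: { [A → . c +], [D → . + D], [D → . /], [D → . A D A], [D' → . D] }  — shift
  I1: { [A → . c +], [D → + . D], [D → . + D], [D → . /], [D → . A D A] }  — shift
  I2: { [D → / .] }  — reduce
  I3: { [A → . c +], [D → . + D], [D → . /], [D → . A D A], [D → A . D A] }  — shift
  I4: { [D' → D .] }  — accept
  I5: { [A → c . +] }  — shift
  I6: { [A → c + .] }  — reduce
  I7: { [A → . c +], [D → A D . A] }  — shift
  I8: { [D → A D A .] }  — reduce
  I9: { [D → + D .] }  — reduce

No state contains both a complete item and a shift item.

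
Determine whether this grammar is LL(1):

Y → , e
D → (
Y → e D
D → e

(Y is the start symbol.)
Yes, the grammar is LL(1).

For Y:
  PREDICT(Y → ',' e) = { ',' }
  PREDICT(Y → e D) = { 'e' }
For D:
  PREDICT(D → '(') = { '(' }
  PREDICT(D → e) = { 'e' }

All predict sets are disjoint. The grammar IS LL(1).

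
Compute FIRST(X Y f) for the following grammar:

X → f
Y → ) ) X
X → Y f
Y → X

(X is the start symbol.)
{ ')', 'f' }

FIRST sets of the non-terminals involved (from the grammar, by fixed-point iteration):
  FIRST(X) = { ')', 'f' }

To compute FIRST(X Y f), process the symbols left to right:
Symbol X is a non-terminal. Add FIRST(X) \ {ε} = { ')', 'f' }
X is not nullable (ε ∉ FIRST(X)), so stop here.
FIRST(X Y f) = { ')', 'f' }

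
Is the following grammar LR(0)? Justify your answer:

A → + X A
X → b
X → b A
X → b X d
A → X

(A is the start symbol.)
Augment with A' → A and build the canonical LR(0) collection (I0 = CLOSURE({[A' → . A]}), then GOTO on every symbol after a dot until no new states appear). It has 10 states:
  I0: { [A → . + X A], [A → . X], [A' → . A], [X → . b A], [X → . b X d], [X → . b] }  — shift
  I1: { [A → + . X A], [X → . b A], [X → . b X d], [X → . b] }  — shift
  I2: { [A' → A .] }  — accept
  I3: { [A → X .] }  — reduce
  I4: { [A → . + X A], [A → . X], [X → . b A], [X → . b X d], [X → . b], [X → b . A], [X → b . X d], [X → b .] }  — shift, reduce
  I5: { [X → b A .] }  — reduce
  I6: { [A → X .], [X → b X . d] }  — shift, reduce
  I7: { [X → b X d .] }  — reduce
  I8: { [A → + X . A], [A → . + X A], [A → . X], [X → . b A], [X → . b X d], [X → . b] }  — shift
  I9: { [A → + X A .] }  — reduce

Conflict in state I4:
  Shift-reduce conflict between [X → b .] and [A → . + X A]
So the grammar is NOT LR(0).

Answer: No. Shift-reduce conflict between [X → b .] and [A → . + X A]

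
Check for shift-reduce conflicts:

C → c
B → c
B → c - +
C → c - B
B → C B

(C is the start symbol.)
A shift-reduce conflict occurs when an LR(0) state has both:
  - a complete (reduce) item [A → α .] (dot at the end), and
  - a shift item [B → β . c γ] (dot before a terminal).

Augment with C' → C and build the canonical LR(0) collection (I0 = CLOSURE({[C' → . C]}), then GOTO on every symbol after a dot until no new states appear). It has 10 states:
  I0: { [C → . c - B], [C → . c], [C' → . C] }  — shift
  I1: { [C' → C .] }  — accept
  I2: { [C → c . - B], [C → c .] }  — shift, reduce
  I3: { [B → . C B], [B → . c - +], [B → . c], [C → . c - B], [C → . c], [C → c - . B] }  — shift
  I4: { [C → c - B .] }  — reduce
  I5: { [B → . C B], [B → . c - +], [B → . c], [B → C . B], [C → . c - B], [C → . c] }  — shift
  I6: { [B → c . - +], [B → c .], [C → c . - B], [C → c .] }  — shift, 2 reduces
  I7: { [B → . C B], [B → . c - +], [B → . c], [B → c - . +], [C → . c - B], [C → . c], [C → c - . B] }  — shift
  I8: { [B → c - + .] }  — reduce
  I9: { [B → C B .] }  — reduce

I2 contains reduce item [C → c .] and shift item [C → c . - B] — shift-reduce conflict.
I6 contains reduce items [B → c .], [C → c .] and shift items [B → c . - +], [C → c . - B] — shift-reduce conflict.

Answer: Yes — I2: [C → c .] vs [C → c . - B]; I6: [B → c .] vs [B → c . - +]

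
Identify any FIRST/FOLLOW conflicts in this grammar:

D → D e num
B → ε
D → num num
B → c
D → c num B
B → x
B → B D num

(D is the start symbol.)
Yes. B → c with FOLLOW(B) on { 'c' }; B → B D num with FOLLOW(B) on { 'c', 'num' }

A FIRST/FOLLOW conflict occurs when a non-terminal N has a nullable alternative N → β (β ⇒* ε) and another alternative N → α with FIRST(α) ∩ FOLLOW(N) ≠ ∅: on such a lookahead the parser cannot decide between expanding α and letting N vanish via β.

Nullable non-terminals: B.
FIRST sets used below: FIRST(B) = { 'c', 'num', 'x', ε }, FIRST(D) = { 'c', 'num' }

B: nullable alternative(s) B → ε; FOLLOW(B) = { $, 'c', 'e', 'num' }
  B → ε: FIRST \ {ε} = { } — this is the only nullable alternative, skip
  B → c: FIRST \ {ε} = { 'c' } — overlaps FOLLOW(B) on { 'c' }: CONFLICT
  B → x: FIRST \ {ε} = { 'x' } — disjoint from FOLLOW(B)
  B → B D num: FIRST \ {ε} = { 'c', 'num', 'x' } — overlaps FOLLOW(B) on { 'c', 'num' }: CONFLICT

D has no nullable alternative, so no FIRST/FOLLOW check is needed there.

So the grammar has 2 FIRST/FOLLOW conflicts (marked CONFLICT above).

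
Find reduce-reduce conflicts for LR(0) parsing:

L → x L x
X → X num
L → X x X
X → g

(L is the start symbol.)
Augment with L' → L and build the canonical LR(0) collection (I0 = CLOSURE({[L' → . L]}), then GOTO on every symbol after a dot until no new states appear). It has 10 states:
  I0: { [L → . X x X], [L → . x L x], [L' → . L], [X → . X num], [X → . g] }  — shift
  I1: { [L' → L .] }  — accept
  I2: { [L → X . x X], [X → X . num] }  — shift
  I3: { [X → g .] }  — reduce
  I4: { [L → . X x X], [L → . x L x], [L → x . L x], [X → . X num], [X → . g] }  — shift
  I5: { [L → x L . x] }  — shift
  I6: { [L → x L x .] }  — reduce
  I7: { [X → X num .] }  — reduce
  I8: { [L → X x . X], [X → . X num], [X → . g] }  — shift
  I9: { [L → X x X .], [X → X . num] }  — shift, reduce

No state contains more than one complete item.

Answer: No reduce-reduce conflicts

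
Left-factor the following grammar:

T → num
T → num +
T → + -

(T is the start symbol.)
Left-factoring transforms A → αβ₁ | αβ₂ into A → αA' and A' → β₁ | β₂
(α is the longest common prefix among the alternatives). Repeat until
no nonterminal has two alternatives with a common prefix.

Round 1: T has alternatives sharing prefix 'num'. Introduce T': T → num T'
  Add: T' → ε
  Add: T' → +

No remaining common prefixes — done.

Resulting grammar:
T → num T'
T' → ε
T' → +
T → + -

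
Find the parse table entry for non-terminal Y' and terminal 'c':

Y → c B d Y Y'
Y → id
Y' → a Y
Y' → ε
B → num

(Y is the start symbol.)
Empty (error entry)

To find M[Y', 'c'], we find productions for Y' where 'c' is in the predict set (PREDICT(N → α) = (FIRST(α) \ {ε}) ∪ (FOLLOW(N) if α ⇒* ε)).

Relevant sets:
  FOLLOW(Y') = { $, 'a' }

Y' → a Y: PREDICT = { 'a' }
Y' → ε: PREDICT = { $, 'a' }

M[Y', 'c'] is empty (no production applies)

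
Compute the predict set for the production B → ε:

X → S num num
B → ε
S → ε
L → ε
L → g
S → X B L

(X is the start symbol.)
PREDICT(B → ε) = (FIRST(RHS) \ {ε}) ∪ (FOLLOW(B) if ε ∈ FIRST(RHS), i.e. RHS ⇒* ε)
The right-hand side is ε (FIRST(ε) = { ε }), so the predict set is FOLLOW(B) = { 'g', 'num' }
PREDICT(B → ε) = { 'g', 'num' }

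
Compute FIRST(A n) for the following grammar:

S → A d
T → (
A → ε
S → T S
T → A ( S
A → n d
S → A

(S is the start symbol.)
FIRST sets of the non-terminals involved (from the grammar, by fixed-point iteration):
  FIRST(A) = { 'n', ε }

To compute FIRST(A n), process the symbols left to right:
Symbol A is a non-terminal. Add FIRST(A) \ {ε} = { 'n' }
A is nullable (ε ∈ FIRST(A)), continue to the next symbol.
Symbol n is a terminal. Add 'n' and stop.
FIRST(A n) = { 'n' }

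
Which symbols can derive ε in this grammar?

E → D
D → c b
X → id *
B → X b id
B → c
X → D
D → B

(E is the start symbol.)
None

A non-terminal is nullable if it can derive ε (the empty string): either it has an ε-production, or it has a production whose right-hand side consists entirely of nullable non-terminals.

There are no ε-productions, so no non-terminal can derive ε.
No non-terminals are nullable.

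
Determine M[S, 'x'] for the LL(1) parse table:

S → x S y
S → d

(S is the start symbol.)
To find M[S, 'x'], we find productions for S where 'x' is in the predict set (PREDICT(N → α) = (FIRST(α) \ {ε}) ∪ (FOLLOW(N) if α ⇒* ε)).

S → x S y: PREDICT = { 'x' }
  'x' is in predict set, so this production goes in M[S, 'x']
S → d: PREDICT = { 'd' }

M[S, 'x'] = S → x S y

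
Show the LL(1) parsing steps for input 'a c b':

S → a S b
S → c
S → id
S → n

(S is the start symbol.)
LL(1) parsing maintains a stack (initially the start symbol over $) and the input. At each step: if the stack top is a terminal, match it against the current input token; if it is a non-terminal N, replace it with the RHS of M[N, lookahead] (the unique production whose predict set contains the lookahead).

Stack is shown with the top on the left.

Stack    Input    Action
------------------------
S $      a c b $  output S → a S b
a S b $  a c b $  match 'a'
S b $    c b $    output S → c
c b $    c b $    match 'c'
b $      b $      match 'b'
$        $        accept

The string is accepted.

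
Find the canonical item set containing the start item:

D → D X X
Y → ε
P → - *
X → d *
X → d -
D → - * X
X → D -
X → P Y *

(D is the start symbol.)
First, augment the grammar with D' → D
I₀ = CLOSURE({ [D' → . D] }):
  [D' → . D] has the dot before D: add [D → . D X X], [D → . - * X]
No further items can be added.

I₀ = { [D → . - * X], [D → . D X X], [D' → . D] }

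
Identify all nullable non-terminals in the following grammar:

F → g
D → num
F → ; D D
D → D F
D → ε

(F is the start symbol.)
{ 'D' }

A non-terminal is nullable if it can derive ε (the empty string): either it has an ε-production, or it has a production whose right-hand side consists entirely of nullable non-terminals.

ε-productions: D → ε
So D is immediately nullable.
No further non-terminal can be added: every production for the remaining non-terminals contains a terminal or a non-nullable non-terminal.
Nullable = { 'D' }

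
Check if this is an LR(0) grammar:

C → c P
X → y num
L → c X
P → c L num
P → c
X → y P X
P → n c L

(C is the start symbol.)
No. Shift-reduce conflict between [P → c .] and [L → . c X]

Augment with C' → C and build the canonical LR(0) collection (I0 = CLOSURE({[C' → . C]}), then GOTO on every symbol after a dot until no new states appear). It has 16 states:
  I0: { [C → . c P], [C' → . C] }  — shift
  I1: { [C' → C .] }  — accept
  I2: { [C → c . P], [P → . c L num], [P → . c], [P → . n c L] }  — shift
  I3: { [C → c P .] }  — reduce
  I4: { [L → . c X], [P → c . L num], [P → c .] }  — shift, reduce
  I5: { [P → n . c L] }  — shift
  I6: { [L → . c X], [P → n c . L] }  — shift
  I7: { [P → n c L .] }  — reduce
  I8: { [L → c . X], [X → . y P X], [X → . y num] }  — shift
  I9: { [L → c X .] }  — reduce
  I10: { [P → . c L num], [P → . c], [P → . n c L], [X → y . P X], [X → y . num] }  — shift
  I11: { [X → . y P X], [X → . y num], [X → y P . X] }  — shift
  I12: { [X → y num .] }  — reduce
  I13: { [X → y P X .] }  — reduce
  I14: { [P → c L . num] }  — shift
  I15: { [P → c L num .] }  — reduce

Conflict in state I4:
  Shift-reduce conflict between [P → c .] and [L → . c X]
So the grammar is NOT LR(0).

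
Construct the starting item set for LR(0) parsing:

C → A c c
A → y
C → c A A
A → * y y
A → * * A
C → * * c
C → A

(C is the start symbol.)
First, augment the grammar with C' → C
I₀ = CLOSURE({ [C' → . C] }):
  [C' → . C] has the dot before C: add [C → . A c c], [C → . c A A], [C → . * * c], [C → . A]
  [C → . A c c] has the dot before A: add [A → . y], [A → . * y y], [A → . * * A]
No further items can be added.

I₀ = { [A → . * * A], [A → . * y y], [A → . y], [C → . * * c], [C → . A c c], [C → . A], [C → . c A A], [C' → . C] }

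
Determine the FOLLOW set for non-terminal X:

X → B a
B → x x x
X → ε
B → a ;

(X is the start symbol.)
To compute FOLLOW(X), find every occurrence of X on a right-hand side N → α X β: add FIRST(β) \ {ε}, and if β is empty or nullable also add FOLLOW(N). Iterate to a fixed point.

X is the start symbol, so $ ∈ FOLLOW(X).
X does not occur on any right-hand side.

Taking the union: FOLLOW(X) = { $ }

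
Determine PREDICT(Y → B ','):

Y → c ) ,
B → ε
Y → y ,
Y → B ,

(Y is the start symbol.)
PREDICT(Y → B ',') = (FIRST(RHS) \ {ε}) ∪ (FOLLOW(Y) if ε ∈ FIRST(RHS), i.e. RHS ⇒* ε)
FIRST(B) = { ε }
FIRST(B ',') = { ',' }
ε ∉ FIRST(B ','), so FOLLOW(Y) is not added.
PREDICT(Y → B ',') = { ',' }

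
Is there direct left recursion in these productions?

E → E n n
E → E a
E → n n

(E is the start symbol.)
Yes, E is left-recursive

Direct left recursion occurs when N → N α for some non-terminal N (the right-hand side begins with the left-hand side itself).

E → E n n: LEFT RECURSIVE (starts with E)
E → E a: LEFT RECURSIVE (starts with E)
E → n n: starts with n

The grammar has direct left recursion on: E.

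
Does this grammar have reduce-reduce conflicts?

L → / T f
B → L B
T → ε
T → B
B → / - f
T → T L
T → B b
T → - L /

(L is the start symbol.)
No reduce-reduce conflicts

A reduce-reduce conflict occurs when an LR(0) state has two complete items [A → α .] and [B → β .] — both call for a reduction, and with no lookahead the parser cannot choose between them.

Augment with L' → L and build the canonical LR(0) collection (I0 = CLOSURE({[L' → . L]}), then GOTO on every symbol after a dot until no new states appear). It has 16 states:
  I0: { [L → . / T f], [L' → . L] }  — shift
  I1: { [B → . / - f], [B → . L B], [L → . / T f], [L → / . T f], [T → . - L /], [T → . B b], [T → . B], [T → . T L], [T → .] }  — shift, reduce
  I2: { [L' → L .] }  — accept
  I3: { [L → . / T f], [T → - . L /] }  — shift
  I4: { [B → . / - f], [B → . L B], [B → / . - f], [L → . / T f], [L → / . T f], [T → . - L /], [T → . B b], [T → . B], [T → . T L], [T → .] }  — shift, reduce
  I5: { [T → B . b], [T → B .] }  — shift, reduce
  I6: { [B → . / - f], [B → . L B], [B → L . B], [L → . / T f] }  — shift
  I7: { [L → . / T f], [L → / T . f], [T → T . L] }  — shift
  I8: { [T → T L .] }  — reduce
  I9: { [L → / T f .] }  — reduce
  I10: { [B → L B .] }  — reduce
  I11: { [T → B b .] }  — reduce
  I12: { [B → / - . f], [L → . / T f], [T → - . L /] }  — shift
  I13: { [T → - L . /] }  — shift
  I14: { [B → / - f .] }  — reduce
  I15: { [T → - L / .] }  — reduce

No state contains more than one complete item.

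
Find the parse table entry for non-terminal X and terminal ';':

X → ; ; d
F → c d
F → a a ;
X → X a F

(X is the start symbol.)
To find M[X, ';'], we find productions for X where ';' is in the predict set (PREDICT(N → α) = (FIRST(α) \ {ε}) ∪ (FOLLOW(N) if α ⇒* ε)).

Relevant sets:
  FIRST(X) = { ';' }

X → ; ; d: PREDICT = { ';' }
  ';' is in predict set, so this production goes in M[X, ';']
X → X a F: PREDICT = { ';' }
  ';' is in predict set, so this production goes in M[X, ';']

M[X, ';'] = X → ; ; d, X → X a F  (a multiply-defined cell — the grammar is not LL(1))

Answer: X → ; ; d, X → X a F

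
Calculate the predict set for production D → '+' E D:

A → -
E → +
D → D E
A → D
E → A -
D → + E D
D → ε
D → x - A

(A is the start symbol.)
{ '+' }

PREDICT(D → '+' E D) = (FIRST(RHS) \ {ε}) ∪ (FOLLOW(D) if ε ∈ FIRST(RHS), i.e. RHS ⇒* ε)
FIRST('+' E D) = { '+' }
ε ∉ FIRST('+' E D), so FOLLOW(D) is not added.
PREDICT(D → '+' E D) = { '+' }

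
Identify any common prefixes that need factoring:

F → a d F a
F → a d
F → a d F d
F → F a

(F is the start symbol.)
Yes, F has productions with common prefix 'a d'

Left-factoring is needed when two productions for the same non-terminal
share a common prefix on the right-hand side.

Productions for F:
  F → a d F a
  F → a d
  F → a d F d
  F → F a

Found common prefix 'a d' in productions for F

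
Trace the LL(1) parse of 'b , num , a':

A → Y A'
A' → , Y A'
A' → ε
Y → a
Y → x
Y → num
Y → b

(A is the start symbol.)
LL(1) parsing maintains a stack (initially the start symbol over $) and the input. At each step: if the stack top is a terminal, match it against the current input token; if it is a non-terminal N, replace it with the RHS of M[N, lookahead] (the unique production whose predict set contains the lookahead).

Stack is shown with the top on the left.

Stack     Input          Action
-------------------------------
A $       b , num , a $  output A → Y A'
Y A' $    b , num , a $  output Y → b
b A' $    b , num , a $  match 'b'
A' $      , num , a $    output A' → , Y A'
, Y A' $  , num , a $    match ','
Y A' $    num , a $      output Y → num
num A' $  num , a $      match 'num'
A' $      , a $          output A' → , Y A'
, Y A' $  , a $          match ','
Y A' $    a $            output Y → a
a A' $    a $            match 'a'
A' $      $              output A' → ε
$         $              accept

The string is accepted.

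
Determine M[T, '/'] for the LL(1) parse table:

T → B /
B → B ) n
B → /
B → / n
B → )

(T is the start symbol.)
T → B /

To find M[T, '/'], we find productions for T where '/' is in the predict set (PREDICT(N → α) = (FIRST(α) \ {ε}) ∪ (FOLLOW(N) if α ⇒* ε)).

Relevant sets:
  FIRST(B) = { ')', '/' }

T → B /: PREDICT = { ')', '/' }
  '/' is in predict set, so this production goes in M[T, '/']

M[T, '/'] = T → B /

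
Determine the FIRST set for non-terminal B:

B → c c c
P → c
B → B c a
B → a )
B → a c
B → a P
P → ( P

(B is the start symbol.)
{ 'a', 'c' }

To compute FIRST(B), examine every production with B on the left-hand side, reading each right-hand side left to right until a non-nullable symbol is reached.

From B → c c c:
  - c is a terminal: add 'c' and stop
From B → B c a:
  - B is the symbol being defined: contributes nothing new
    B is not nullable, so stop
From B → a ):
  - a is a terminal: add 'a' and stop
From B → a c:
  - a is a terminal: add 'a' and stop
From B → a P:
  - a is a terminal: add 'a' and stop

Collecting: FIRST(B) = { 'a', 'c' }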